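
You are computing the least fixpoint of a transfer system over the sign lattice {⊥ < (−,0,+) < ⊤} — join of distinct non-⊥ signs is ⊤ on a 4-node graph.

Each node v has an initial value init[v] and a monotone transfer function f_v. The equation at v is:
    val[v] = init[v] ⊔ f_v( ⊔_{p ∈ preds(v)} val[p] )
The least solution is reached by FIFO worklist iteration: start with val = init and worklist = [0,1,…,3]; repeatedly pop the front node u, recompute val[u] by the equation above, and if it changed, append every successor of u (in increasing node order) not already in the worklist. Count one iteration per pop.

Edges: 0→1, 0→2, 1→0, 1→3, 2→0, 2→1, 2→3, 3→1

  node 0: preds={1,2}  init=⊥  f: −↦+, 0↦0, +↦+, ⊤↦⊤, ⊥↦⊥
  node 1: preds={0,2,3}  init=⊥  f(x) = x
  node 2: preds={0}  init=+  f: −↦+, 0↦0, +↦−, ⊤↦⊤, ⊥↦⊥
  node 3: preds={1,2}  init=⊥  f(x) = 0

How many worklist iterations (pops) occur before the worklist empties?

Trace (9 dequeues):
  [1] u=0 | in + | out + | prev ⊥ | push {}
  [2] u=1 | in + | out + | prev ⊥ | push {0}
  [3] u=2 | in + | out ⊤ | prev + | push {1}
  [4] u=3 | in ⊤ | out 0 | prev ⊥ | push {}
  [5] u=0 | in ⊤ | out ⊤ | prev + | push {2}
  [6] u=1 | in ⊤ | out ⊤ | prev + | push {0,3}
  [7] u=2 | in ⊤ | out ⊤ | ==
  [8] u=0 | in ⊤ | out ⊤ | ==
  [9] u=3 | in ⊤ | out 0 | ==

Converged values:
  [0] ⊤
  [1] ⊤
  [2] ⊤
  [3] 0

9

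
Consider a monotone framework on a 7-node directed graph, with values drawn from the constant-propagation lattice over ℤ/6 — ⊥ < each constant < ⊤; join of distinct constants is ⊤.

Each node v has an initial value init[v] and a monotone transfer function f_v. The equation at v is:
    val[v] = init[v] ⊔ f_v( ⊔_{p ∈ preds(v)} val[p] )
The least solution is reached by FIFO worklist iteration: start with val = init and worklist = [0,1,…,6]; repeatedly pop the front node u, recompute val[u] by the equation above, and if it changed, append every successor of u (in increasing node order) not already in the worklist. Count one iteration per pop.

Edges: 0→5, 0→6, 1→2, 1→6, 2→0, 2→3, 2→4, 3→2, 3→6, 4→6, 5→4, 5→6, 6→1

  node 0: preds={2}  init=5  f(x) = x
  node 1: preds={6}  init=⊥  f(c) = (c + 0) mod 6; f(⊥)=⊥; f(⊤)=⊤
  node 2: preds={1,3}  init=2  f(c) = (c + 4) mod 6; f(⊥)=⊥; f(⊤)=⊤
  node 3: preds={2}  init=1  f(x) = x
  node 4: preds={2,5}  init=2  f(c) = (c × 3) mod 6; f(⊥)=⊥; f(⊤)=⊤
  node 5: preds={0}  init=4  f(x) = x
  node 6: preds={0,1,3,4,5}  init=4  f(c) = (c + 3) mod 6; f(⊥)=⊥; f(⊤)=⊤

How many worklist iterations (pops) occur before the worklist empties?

13

Worklist (13 pops):
  #1 pop 0: in=2 → ⊤ (was 5); enqueue []
  #2 pop 1: in=4 → 4 (was ⊥); enqueue []
  #3 pop 2: in=⊤ → ⊤ (was 2); enqueue [0]
  #4 pop 3: in=⊤ → ⊤ (was 1); enqueue [2]
  #5 pop 4: in=⊤ → ⊤ (was 2); enqueue []
  #6 pop 5: in=⊤ → ⊤ (was 4); enqueue [4]
  #7 pop 6: in=⊤ → ⊤ (was 4); enqueue [1]
  #8 pop 0: in=⊤ → ⊤ (no change)
  #9 pop 2: in=⊤ → ⊤ (no change)
  #10 pop 4: in=⊤ → ⊤ (no change)
  #11 pop 1: in=⊤ → ⊤ (was 4); enqueue [2,6]
  #12 pop 2: in=⊤ → ⊤ (no change)
  #13 pop 6: in=⊤ → ⊤ (no change)

Fixpoint:
  val[0] = ⊤
  val[1] = ⊤
  val[2] = ⊤
  val[3] = ⊤
  val[4] = ⊤
  val[5] = ⊤
  val[6] = ⊤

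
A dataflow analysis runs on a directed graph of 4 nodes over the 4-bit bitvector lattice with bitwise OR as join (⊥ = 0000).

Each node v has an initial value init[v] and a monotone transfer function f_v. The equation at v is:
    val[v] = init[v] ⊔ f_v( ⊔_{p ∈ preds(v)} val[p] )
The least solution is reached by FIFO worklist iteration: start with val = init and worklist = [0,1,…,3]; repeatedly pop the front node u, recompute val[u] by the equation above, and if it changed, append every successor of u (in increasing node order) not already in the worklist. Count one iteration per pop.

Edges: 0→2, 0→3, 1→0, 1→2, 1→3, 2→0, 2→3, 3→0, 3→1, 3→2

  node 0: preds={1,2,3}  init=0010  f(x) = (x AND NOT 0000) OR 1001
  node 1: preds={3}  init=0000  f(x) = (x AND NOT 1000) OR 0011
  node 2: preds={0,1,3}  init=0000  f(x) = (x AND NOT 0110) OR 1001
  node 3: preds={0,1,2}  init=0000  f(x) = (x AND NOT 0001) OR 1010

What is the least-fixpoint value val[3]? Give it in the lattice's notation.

1010

Iteration log — 7 steps:
  step 1. node 0  ⊔preds=0000  new=1011  old=0010  +wl: 
  step 2. node 1  ⊔preds=0000  new=0011  old=0000  +wl: 0
  step 3. node 2  ⊔preds=1011  new=1001  old=0000  +wl: 
  step 4. node 3  ⊔preds=1011  new=1010  old=0000  +wl: 1,2
  step 5. node 0  ⊔preds=1011  new=1011  stable
  step 6. node 1  ⊔preds=1010  new=0011  stable
  step 7. node 2  ⊔preds=1011  new=1001  stable

Least fixpoint reached:
  node 0: 1011
  node 1: 0011
  node 2: 1001
  node 3: 1010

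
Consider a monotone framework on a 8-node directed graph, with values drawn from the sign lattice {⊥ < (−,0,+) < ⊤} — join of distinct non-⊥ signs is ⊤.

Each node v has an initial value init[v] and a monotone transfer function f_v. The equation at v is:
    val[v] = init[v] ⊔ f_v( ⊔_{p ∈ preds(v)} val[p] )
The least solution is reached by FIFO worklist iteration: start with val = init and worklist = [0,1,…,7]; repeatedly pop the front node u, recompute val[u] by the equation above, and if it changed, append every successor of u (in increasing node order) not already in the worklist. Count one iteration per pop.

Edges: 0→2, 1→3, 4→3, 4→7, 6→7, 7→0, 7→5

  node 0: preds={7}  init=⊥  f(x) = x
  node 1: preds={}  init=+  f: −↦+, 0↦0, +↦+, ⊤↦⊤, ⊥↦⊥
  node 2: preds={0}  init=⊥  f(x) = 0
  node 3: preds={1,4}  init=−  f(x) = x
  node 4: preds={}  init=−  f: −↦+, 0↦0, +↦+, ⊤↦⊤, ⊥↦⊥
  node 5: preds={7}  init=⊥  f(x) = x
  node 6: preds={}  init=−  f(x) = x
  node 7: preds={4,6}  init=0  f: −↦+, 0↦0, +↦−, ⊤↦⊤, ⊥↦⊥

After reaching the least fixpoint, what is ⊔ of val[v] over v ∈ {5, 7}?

Worklist (11 pops):
  #1 pop 0: in=0 → 0 (was ⊥); enqueue []
  #2 pop 1: in=⊥ → + (no change)
  #3 pop 2: in=0 → 0 (was ⊥); enqueue []
  #4 pop 3: in=⊤ → ⊤ (was −); enqueue []
  #5 pop 4: in=⊥ → − (no change)
  #6 pop 5: in=0 → 0 (was ⊥); enqueue []
  #7 pop 6: in=⊥ → − (no change)
  #8 pop 7: in=− → ⊤ (was 0); enqueue [0,5]
  #9 pop 0: in=⊤ → ⊤ (was 0); enqueue [2]
  #10 pop 5: in=⊤ → ⊤ (was 0); enqueue []
  #11 pop 2: in=⊤ → 0 (no change)

Fixpoint:
  val[0] = ⊤
  val[1] = +
  val[2] = 0
  val[3] = ⊤
  val[4] = −
  val[5] = ⊤
  val[6] = −
  val[7] = ⊤

⊤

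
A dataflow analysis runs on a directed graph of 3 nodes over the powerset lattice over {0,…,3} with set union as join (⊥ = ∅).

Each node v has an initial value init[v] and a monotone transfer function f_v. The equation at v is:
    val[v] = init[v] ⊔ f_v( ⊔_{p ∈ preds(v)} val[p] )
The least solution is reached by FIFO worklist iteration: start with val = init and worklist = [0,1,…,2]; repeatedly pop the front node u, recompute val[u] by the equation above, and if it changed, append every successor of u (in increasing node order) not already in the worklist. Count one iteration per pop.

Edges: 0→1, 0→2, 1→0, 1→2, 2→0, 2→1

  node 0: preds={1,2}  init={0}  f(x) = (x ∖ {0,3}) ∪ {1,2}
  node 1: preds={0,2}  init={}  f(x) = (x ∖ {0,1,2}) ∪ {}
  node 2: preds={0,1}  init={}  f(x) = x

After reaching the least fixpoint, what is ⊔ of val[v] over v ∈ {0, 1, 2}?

Iteration log — 5 steps:
  step 1. node 0  ⊔preds={}  new={0,1,2}  old={0}  +wl: 
  step 2. node 1  ⊔preds={0,1,2}  new={}  stable
  step 3. node 2  ⊔preds={0,1,2}  new={0,1,2}  old={}  +wl: 0,1
  step 4. node 0  ⊔preds={0,1,2}  new={0,1,2}  stable
  step 5. node 1  ⊔preds={0,1,2}  new={}  stable

Least fixpoint reached:
  node 0: {0,1,2}
  node 1: {}
  node 2: {0,1,2}

{0,1,2}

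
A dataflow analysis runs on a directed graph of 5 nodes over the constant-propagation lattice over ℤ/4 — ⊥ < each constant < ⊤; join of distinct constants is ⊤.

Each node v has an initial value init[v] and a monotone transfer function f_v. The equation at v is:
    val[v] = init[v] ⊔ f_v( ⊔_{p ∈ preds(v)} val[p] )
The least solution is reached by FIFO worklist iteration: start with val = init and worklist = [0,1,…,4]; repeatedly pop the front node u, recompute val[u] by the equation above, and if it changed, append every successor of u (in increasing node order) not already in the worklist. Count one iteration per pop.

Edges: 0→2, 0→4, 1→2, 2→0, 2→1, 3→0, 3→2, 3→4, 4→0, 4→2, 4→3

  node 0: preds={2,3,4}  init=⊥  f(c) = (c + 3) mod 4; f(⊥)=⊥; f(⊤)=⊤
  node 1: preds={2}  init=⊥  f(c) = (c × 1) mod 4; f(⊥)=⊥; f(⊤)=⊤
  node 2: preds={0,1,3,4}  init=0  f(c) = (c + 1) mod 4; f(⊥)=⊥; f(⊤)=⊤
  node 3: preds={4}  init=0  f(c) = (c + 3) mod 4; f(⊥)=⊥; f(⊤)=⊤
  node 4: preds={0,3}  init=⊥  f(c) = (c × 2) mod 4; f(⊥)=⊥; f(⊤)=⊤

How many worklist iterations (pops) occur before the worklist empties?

Iteration log — 12 steps:
  step 1. node 0  ⊔preds=0  new=3  old=⊥  +wl: 
  step 2. node 1  ⊔preds=0  new=0  old=⊥  +wl: 
  step 3. node 2  ⊔preds=⊤  new=⊤  old=0  +wl: 0,1
  step 4. node 3  ⊔preds=⊥  new=0  stable
  step 5. node 4  ⊔preds=⊤  new=⊤  old=⊥  +wl: 2,3
  step 6. node 0  ⊔preds=⊤  new=⊤  old=3  +wl: 4
  step 7. node 1  ⊔preds=⊤  new=⊤  old=0  +wl: 
  step 8. node 2  ⊔preds=⊤  new=⊤  stable
  step 9. node 3  ⊔preds=⊤  new=⊤  old=0  +wl: 0,2
  step 10. node 4  ⊔preds=⊤  new=⊤  stable
  step 11. node 0  ⊔preds=⊤  new=⊤  stable
  step 12. node 2  ⊔preds=⊤  new=⊤  stable

Least fixpoint reached:
  node 0: ⊤
  node 1: ⊤
  node 2: ⊤
  node 3: ⊤
  node 4: ⊤

12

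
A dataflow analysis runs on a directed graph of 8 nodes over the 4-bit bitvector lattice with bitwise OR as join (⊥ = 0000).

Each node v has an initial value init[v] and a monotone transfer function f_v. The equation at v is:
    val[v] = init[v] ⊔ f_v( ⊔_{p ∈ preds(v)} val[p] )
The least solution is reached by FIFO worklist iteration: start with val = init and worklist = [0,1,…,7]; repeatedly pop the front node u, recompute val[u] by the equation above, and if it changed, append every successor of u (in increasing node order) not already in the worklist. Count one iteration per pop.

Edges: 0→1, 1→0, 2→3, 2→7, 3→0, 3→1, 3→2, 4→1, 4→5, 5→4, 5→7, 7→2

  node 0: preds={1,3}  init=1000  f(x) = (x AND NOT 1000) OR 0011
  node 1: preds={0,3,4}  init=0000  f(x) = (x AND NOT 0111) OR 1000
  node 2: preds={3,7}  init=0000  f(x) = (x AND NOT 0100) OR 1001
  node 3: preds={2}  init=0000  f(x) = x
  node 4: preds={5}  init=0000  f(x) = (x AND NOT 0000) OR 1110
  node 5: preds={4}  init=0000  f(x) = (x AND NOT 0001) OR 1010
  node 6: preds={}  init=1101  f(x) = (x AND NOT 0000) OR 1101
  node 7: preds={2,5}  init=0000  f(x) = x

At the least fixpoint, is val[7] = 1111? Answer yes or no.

yes

Worklist (17 pops):
  #1 pop 0: in=0000 → 1011 (was 1000); enqueue []
  #2 pop 1: in=1011 → 1000 (was 0000); enqueue [0]
  #3 pop 2: in=0000 → 1001 (was 0000); enqueue []
  #4 pop 3: in=1001 → 1001 (was 0000); enqueue [1,2]
  #5 pop 4: in=0000 → 1110 (was 0000); enqueue []
  #6 pop 5: in=1110 → 1110 (was 0000); enqueue [4]
  #7 pop 6: in=0000 → 1101 (no change)
  #8 pop 7: in=1111 → 1111 (was 0000); enqueue []
  #9 pop 0: in=1001 → 1011 (no change)
  #10 pop 1: in=1111 → 1000 (no change)
  #11 pop 2: in=1111 → 1011 (was 1001); enqueue [3,7]
  #12 pop 4: in=1110 → 1110 (no change)
  #13 pop 3: in=1011 → 1011 (was 1001); enqueue [0,1,2]
  #14 pop 7: in=1111 → 1111 (no change)
  #15 pop 0: in=1011 → 1011 (no change)
  #16 pop 1: in=1111 → 1000 (no change)
  #17 pop 2: in=1111 → 1011 (no change)

Fixpoint:
  val[0] = 1011
  val[1] = 1000
  val[2] = 1011
  val[3] = 1011
  val[4] = 1110
  val[5] = 1110
  val[6] = 1101
  val[7] = 1111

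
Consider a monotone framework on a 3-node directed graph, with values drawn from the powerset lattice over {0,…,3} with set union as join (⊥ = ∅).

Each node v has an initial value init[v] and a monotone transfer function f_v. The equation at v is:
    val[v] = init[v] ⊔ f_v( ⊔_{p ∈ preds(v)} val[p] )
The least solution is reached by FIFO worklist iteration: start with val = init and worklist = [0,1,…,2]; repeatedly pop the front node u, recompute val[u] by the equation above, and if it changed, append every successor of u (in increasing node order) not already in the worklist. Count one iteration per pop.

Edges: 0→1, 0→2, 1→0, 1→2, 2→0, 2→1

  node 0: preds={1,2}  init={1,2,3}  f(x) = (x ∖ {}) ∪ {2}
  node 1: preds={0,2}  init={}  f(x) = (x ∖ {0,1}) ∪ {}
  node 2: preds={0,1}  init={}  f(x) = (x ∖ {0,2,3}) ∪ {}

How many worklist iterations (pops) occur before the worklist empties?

Trace (5 dequeues):
  [1] u=0 | in {} | out {1,2,3} | ==
  [2] u=1 | in {1,2,3} | out {2,3} | prev {} | push {0}
  [3] u=2 | in {1,2,3} | out {1} | prev {} | push {1}
  [4] u=0 | in {1,2,3} | out {1,2,3} | ==
  [5] u=1 | in {1,2,3} | out {2,3} | ==

Converged values:
  [0] {1,2,3}
  [1] {2,3}
  [2] {1}

5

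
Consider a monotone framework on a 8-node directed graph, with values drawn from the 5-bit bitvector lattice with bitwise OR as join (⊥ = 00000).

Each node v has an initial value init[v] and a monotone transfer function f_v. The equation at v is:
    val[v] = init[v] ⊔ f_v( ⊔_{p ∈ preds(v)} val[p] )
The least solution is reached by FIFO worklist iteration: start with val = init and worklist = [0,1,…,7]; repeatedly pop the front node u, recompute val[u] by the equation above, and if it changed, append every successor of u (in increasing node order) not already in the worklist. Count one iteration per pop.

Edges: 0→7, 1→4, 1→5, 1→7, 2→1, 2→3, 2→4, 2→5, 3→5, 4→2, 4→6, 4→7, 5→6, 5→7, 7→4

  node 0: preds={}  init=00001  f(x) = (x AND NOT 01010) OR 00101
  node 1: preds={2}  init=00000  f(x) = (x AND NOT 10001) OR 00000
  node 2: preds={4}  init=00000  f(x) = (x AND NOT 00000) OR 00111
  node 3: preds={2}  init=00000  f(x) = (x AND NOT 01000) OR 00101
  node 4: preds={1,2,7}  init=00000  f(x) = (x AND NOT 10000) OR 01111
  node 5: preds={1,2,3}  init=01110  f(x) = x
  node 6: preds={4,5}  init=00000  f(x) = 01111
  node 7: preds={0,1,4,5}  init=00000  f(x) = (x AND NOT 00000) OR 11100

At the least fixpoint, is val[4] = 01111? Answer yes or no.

Worklist (18 pops):
  #1 pop 0: in=00000 → 00101 (was 00001); enqueue []
  #2 pop 1: in=00000 → 00000 (no change)
  #3 pop 2: in=00000 → 00111 (was 00000); enqueue [1]
  #4 pop 3: in=00111 → 00111 (was 00000); enqueue []
  #5 pop 4: in=00111 → 01111 (was 00000); enqueue [2]
  #6 pop 5: in=00111 → 01111 (was 01110); enqueue []
  #7 pop 6: in=01111 → 01111 (was 00000); enqueue []
  #8 pop 7: in=01111 → 11111 (was 00000); enqueue [4]
  #9 pop 1: in=00111 → 00110 (was 00000); enqueue [5,7]
  #10 pop 2: in=01111 → 01111 (was 00111); enqueue [1,3]
  #11 pop 4: in=11111 → 01111 (no change)
  #12 pop 5: in=01111 → 01111 (no change)
  #13 pop 7: in=01111 → 11111 (no change)
  #14 pop 1: in=01111 → 01110 (was 00110); enqueue [4,5,7]
  #15 pop 3: in=01111 → 00111 (no change)
  #16 pop 4: in=11111 → 01111 (no change)
  #17 pop 5: in=01111 → 01111 (no change)
  #18 pop 7: in=01111 → 11111 (no change)

Fixpoint:
  val[0] = 00101
  val[1] = 01110
  val[2] = 01111
  val[3] = 00111
  val[4] = 01111
  val[5] = 01111
  val[6] = 01111
  val[7] = 11111

yes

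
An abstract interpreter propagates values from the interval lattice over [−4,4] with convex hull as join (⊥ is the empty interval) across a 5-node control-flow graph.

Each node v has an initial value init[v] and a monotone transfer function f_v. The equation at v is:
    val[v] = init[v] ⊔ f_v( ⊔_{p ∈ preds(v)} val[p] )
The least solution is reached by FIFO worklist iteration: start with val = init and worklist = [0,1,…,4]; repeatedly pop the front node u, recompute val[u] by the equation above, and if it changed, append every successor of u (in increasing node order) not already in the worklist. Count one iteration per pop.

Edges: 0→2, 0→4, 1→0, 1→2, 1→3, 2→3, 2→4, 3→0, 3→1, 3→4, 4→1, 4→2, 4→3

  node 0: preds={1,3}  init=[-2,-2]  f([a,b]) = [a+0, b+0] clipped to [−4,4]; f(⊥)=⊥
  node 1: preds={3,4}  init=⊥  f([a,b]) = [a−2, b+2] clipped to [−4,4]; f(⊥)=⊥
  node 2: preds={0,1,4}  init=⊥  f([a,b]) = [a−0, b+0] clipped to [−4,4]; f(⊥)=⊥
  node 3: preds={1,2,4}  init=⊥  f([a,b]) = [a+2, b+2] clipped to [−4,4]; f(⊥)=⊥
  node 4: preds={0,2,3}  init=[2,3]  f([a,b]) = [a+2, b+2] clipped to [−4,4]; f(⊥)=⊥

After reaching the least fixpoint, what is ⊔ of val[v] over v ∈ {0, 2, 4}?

Iteration log — 11 steps:
  step 1. node 0  ⊔preds=⊥  new=[-2,-2]  stable
  step 2. node 1  ⊔preds=[2,3]  new=[0,4]  old=⊥  +wl: 0
  step 3. node 2  ⊔preds=[-2,4]  new=[-2,4]  old=⊥  +wl: 
  step 4. node 3  ⊔preds=[-2,4]  new=[0,4]  old=⊥  +wl: 1
  step 5. node 4  ⊔preds=[-2,4]  new=[0,4]  old=[2,3]  +wl: 2,3
  step 6. node 0  ⊔preds=[0,4]  new=[-2,4]  old=[-2,-2]  +wl: 4
  step 7. node 1  ⊔preds=[0,4]  new=[-2,4]  old=[0,4]  +wl: 0
  step 8. node 2  ⊔preds=[-2,4]  new=[-2,4]  stable
  step 9. node 3  ⊔preds=[-2,4]  new=[0,4]  stable
  step 10. node 4  ⊔preds=[-2,4]  new=[0,4]  stable
  step 11. node 0  ⊔preds=[-2,4]  new=[-2,4]  stable

Least fixpoint reached:
  node 0: [-2,4]
  node 1: [-2,4]
  node 2: [-2,4]
  node 3: [0,4]
  node 4: [0,4]

[-2,4]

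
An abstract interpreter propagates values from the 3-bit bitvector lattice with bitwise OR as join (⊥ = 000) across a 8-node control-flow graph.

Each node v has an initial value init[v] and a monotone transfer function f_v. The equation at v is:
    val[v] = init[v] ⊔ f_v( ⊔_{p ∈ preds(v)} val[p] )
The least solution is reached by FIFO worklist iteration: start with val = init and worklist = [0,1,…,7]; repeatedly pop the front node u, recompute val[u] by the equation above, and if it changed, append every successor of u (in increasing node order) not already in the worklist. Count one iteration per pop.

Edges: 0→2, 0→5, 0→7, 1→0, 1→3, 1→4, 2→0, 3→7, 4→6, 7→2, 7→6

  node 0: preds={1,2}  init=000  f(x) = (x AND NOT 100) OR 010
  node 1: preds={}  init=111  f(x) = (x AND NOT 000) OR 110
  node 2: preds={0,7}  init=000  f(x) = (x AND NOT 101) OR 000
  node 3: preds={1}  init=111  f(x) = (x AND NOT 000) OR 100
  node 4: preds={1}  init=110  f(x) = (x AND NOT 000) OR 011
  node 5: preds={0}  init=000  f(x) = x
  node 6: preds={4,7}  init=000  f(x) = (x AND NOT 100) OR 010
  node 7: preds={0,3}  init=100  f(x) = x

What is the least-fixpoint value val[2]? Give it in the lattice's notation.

Iteration log — 11 steps:
  step 1. node 0  ⊔preds=111  new=011  old=000  +wl: 
  step 2. node 1  ⊔preds=000  new=111  stable
  step 3. node 2  ⊔preds=111  new=010  old=000  +wl: 0
  step 4. node 3  ⊔preds=111  new=111  stable
  step 5. node 4  ⊔preds=111  new=111  old=110  +wl: 
  step 6. node 5  ⊔preds=011  new=011  old=000  +wl: 
  step 7. node 6  ⊔preds=111  new=011  old=000  +wl: 
  step 8. node 7  ⊔preds=111  new=111  old=100  +wl: 2,6
  step 9. node 0  ⊔preds=111  new=011  stable
  step 10. node 2  ⊔preds=111  new=010  stable
  step 11. node 6  ⊔preds=111  new=011  stable

Least fixpoint reached:
  node 0: 011
  node 1: 111
  node 2: 010
  node 3: 111
  node 4: 111
  node 5: 011
  node 6: 011
  node 7: 111

010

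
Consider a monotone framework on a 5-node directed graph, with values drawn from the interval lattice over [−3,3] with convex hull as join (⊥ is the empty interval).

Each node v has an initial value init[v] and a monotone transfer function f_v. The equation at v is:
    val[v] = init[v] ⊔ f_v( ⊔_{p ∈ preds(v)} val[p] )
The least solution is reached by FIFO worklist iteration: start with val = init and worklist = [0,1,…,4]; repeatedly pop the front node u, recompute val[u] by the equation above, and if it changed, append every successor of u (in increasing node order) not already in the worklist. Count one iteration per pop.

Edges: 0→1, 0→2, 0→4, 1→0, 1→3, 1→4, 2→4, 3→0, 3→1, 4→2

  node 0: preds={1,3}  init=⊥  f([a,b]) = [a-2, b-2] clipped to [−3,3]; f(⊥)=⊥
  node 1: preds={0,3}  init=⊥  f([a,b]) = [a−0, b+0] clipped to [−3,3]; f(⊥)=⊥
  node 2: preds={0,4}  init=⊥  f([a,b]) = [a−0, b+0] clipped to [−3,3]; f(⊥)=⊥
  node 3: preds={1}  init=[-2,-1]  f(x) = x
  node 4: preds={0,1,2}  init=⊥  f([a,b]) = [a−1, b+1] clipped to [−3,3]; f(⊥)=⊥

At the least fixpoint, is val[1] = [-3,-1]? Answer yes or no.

Iteration log — 15 steps:
  step 1. node 0  ⊔preds=[-2,-1]  new=[-3,-3]  old=⊥  +wl: 
  step 2. node 1  ⊔preds=[-3,-1]  new=[-3,-1]  old=⊥  +wl: 0
  step 3. node 2  ⊔preds=[-3,-3]  new=[-3,-3]  old=⊥  +wl: 
  step 4. node 3  ⊔preds=[-3,-1]  new=[-3,-1]  old=[-2,-1]  +wl: 1
  step 5. node 4  ⊔preds=[-3,-1]  new=[-3,0]  old=⊥  +wl: 2
  step 6. node 0  ⊔preds=[-3,-1]  new=[-3,-3]  stable
  step 7. node 1  ⊔preds=[-3,-1]  new=[-3,-1]  stable
  step 8. node 2  ⊔preds=[-3,0]  new=[-3,0]  old=[-3,-3]  +wl: 4
  step 9. node 4  ⊔preds=[-3,0]  new=[-3,1]  old=[-3,0]  +wl: 2
  step 10. node 2  ⊔preds=[-3,1]  new=[-3,1]  old=[-3,0]  +wl: 4
  step 11. node 4  ⊔preds=[-3,1]  new=[-3,2]  old=[-3,1]  +wl: 2
  step 12. node 2  ⊔preds=[-3,2]  new=[-3,2]  old=[-3,1]  +wl: 4
  step 13. node 4  ⊔preds=[-3,2]  new=[-3,3]  old=[-3,2]  +wl: 2
  step 14. node 2  ⊔preds=[-3,3]  new=[-3,3]  old=[-3,2]  +wl: 4
  step 15. node 4  ⊔preds=[-3,3]  new=[-3,3]  stable

Least fixpoint reached:
  node 0: [-3,-3]
  node 1: [-3,-1]
  node 2: [-3,3]
  node 3: [-3,-1]
  node 4: [-3,3]

yes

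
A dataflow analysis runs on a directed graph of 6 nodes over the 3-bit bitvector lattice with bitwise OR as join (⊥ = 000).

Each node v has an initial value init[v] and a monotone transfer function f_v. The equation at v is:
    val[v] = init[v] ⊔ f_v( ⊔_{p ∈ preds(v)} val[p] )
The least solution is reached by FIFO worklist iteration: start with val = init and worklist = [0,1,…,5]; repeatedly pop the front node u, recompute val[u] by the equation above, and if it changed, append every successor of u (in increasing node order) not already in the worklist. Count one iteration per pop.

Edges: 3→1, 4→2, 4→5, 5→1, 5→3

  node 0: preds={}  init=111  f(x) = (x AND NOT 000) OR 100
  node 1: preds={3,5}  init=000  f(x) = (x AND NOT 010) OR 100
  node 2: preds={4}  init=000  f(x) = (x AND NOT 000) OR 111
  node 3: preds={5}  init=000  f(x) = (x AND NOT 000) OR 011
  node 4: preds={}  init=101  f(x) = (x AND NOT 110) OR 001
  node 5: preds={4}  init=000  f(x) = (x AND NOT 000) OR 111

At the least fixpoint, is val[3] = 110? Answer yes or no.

Iteration log — 9 steps:
  step 1. node 0  ⊔preds=000  new=111  stable
  step 2. node 1  ⊔preds=000  new=100  old=000  +wl: 
  step 3. node 2  ⊔preds=101  new=111  old=000  +wl: 
  step 4. node 3  ⊔preds=000  new=011  old=000  +wl: 1
  step 5. node 4  ⊔preds=000  new=101  stable
  step 6. node 5  ⊔preds=101  new=111  old=000  +wl: 3
  step 7. node 1  ⊔preds=111  new=101  old=100  +wl: 
  step 8. node 3  ⊔preds=111  new=111  old=011  +wl: 1
  step 9. node 1  ⊔preds=111  new=101  stable

Least fixpoint reached:
  node 0: 111
  node 1: 101
  node 2: 111
  node 3: 111
  node 4: 101
  node 5: 111

no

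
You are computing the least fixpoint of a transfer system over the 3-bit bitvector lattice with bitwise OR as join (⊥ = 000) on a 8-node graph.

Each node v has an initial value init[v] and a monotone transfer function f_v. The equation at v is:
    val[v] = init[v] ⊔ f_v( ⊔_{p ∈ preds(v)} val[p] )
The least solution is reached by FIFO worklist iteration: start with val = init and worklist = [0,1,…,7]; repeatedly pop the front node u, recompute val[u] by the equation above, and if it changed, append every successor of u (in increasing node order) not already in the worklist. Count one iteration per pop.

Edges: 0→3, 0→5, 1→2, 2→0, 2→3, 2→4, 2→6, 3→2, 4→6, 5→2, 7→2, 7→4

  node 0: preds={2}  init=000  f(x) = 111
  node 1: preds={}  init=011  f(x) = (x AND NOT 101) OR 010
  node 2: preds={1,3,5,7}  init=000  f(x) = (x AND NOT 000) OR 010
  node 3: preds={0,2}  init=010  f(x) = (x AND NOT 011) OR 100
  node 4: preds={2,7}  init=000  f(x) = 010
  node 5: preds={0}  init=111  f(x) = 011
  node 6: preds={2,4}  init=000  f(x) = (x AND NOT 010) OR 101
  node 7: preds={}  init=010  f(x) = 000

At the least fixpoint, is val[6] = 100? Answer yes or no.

Worklist (10 pops):
  #1 pop 0: in=000 → 111 (was 000); enqueue []
  #2 pop 1: in=000 → 011 (no change)
  #3 pop 2: in=111 → 111 (was 000); enqueue [0]
  #4 pop 3: in=111 → 110 (was 010); enqueue [2]
  #5 pop 4: in=111 → 010 (was 000); enqueue []
  #6 pop 5: in=111 → 111 (no change)
  #7 pop 6: in=111 → 101 (was 000); enqueue []
  #8 pop 7: in=000 → 010 (no change)
  #9 pop 0: in=111 → 111 (no change)
  #10 pop 2: in=111 → 111 (no change)

Fixpoint:
  val[0] = 111
  val[1] = 011
  val[2] = 111
  val[3] = 110
  val[4] = 010
  val[5] = 111
  val[6] = 101
  val[7] = 010

no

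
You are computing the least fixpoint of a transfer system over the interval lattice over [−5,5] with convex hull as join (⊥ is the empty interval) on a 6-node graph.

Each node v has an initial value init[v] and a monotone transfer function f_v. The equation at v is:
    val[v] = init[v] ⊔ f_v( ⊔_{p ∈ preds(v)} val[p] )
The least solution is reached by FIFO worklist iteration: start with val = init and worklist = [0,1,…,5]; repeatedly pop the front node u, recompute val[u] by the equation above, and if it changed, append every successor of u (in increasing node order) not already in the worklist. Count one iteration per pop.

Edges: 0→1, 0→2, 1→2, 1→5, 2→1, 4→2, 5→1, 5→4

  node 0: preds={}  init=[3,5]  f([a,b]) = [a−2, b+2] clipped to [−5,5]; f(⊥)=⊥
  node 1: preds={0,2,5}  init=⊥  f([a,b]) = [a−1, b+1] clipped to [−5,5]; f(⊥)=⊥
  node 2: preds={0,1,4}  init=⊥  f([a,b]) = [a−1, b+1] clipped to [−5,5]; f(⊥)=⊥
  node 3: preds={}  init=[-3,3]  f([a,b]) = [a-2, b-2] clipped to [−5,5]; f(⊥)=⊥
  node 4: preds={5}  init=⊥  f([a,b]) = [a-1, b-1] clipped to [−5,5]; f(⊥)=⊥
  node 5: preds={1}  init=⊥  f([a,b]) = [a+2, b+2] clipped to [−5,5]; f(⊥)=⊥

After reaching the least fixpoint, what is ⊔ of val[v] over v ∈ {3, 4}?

Worklist (25 pops):
  #1 pop 0: in=⊥ → [3,5] (no change)
  #2 pop 1: in=[3,5] → [2,5] (was ⊥); enqueue []
  #3 pop 2: in=[2,5] → [1,5] (was ⊥); enqueue [1]
  #4 pop 3: in=⊥ → [-3,3] (no change)
  #5 pop 4: in=⊥ → ⊥ (no change)
  #6 pop 5: in=[2,5] → [4,5] (was ⊥); enqueue [4]
  #7 pop 1: in=[1,5] → [0,5] (was [2,5]); enqueue [2,5]
  #8 pop 4: in=[4,5] → [3,4] (was ⊥); enqueue []
  #9 pop 2: in=[0,5] → [-1,5] (was [1,5]); enqueue [1]
  #10 pop 5: in=[0,5] → [2,5] (was [4,5]); enqueue [4]
  #11 pop 1: in=[-1,5] → [-2,5] (was [0,5]); enqueue [2,5]
  #12 pop 4: in=[2,5] → [1,4] (was [3,4]); enqueue []
  #13 pop 2: in=[-2,5] → [-3,5] (was [-1,5]); enqueue [1]
  #14 pop 5: in=[-2,5] → [0,5] (was [2,5]); enqueue [4]
  #15 pop 1: in=[-3,5] → [-4,5] (was [-2,5]); enqueue [2,5]
  #16 pop 4: in=[0,5] → [-1,4] (was [1,4]); enqueue []
  #17 pop 2: in=[-4,5] → [-5,5] (was [-3,5]); enqueue [1]
  #18 pop 5: in=[-4,5] → [-2,5] (was [0,5]); enqueue [4]
  #19 pop 1: in=[-5,5] → [-5,5] (was [-4,5]); enqueue [2,5]
  #20 pop 4: in=[-2,5] → [-3,4] (was [-1,4]); enqueue []
  #21 pop 2: in=[-5,5] → [-5,5] (no change)
  #22 pop 5: in=[-5,5] → [-3,5] (was [-2,5]); enqueue [1,4]
  #23 pop 1: in=[-5,5] → [-5,5] (no change)
  #24 pop 4: in=[-3,5] → [-4,4] (was [-3,4]); enqueue [2]
  #25 pop 2: in=[-5,5] → [-5,5] (no change)

Fixpoint:
  val[0] = [3,5]
  val[1] = [-5,5]
  val[2] = [-5,5]
  val[3] = [-3,3]
  val[4] = [-4,4]
  val[5] = [-3,5]

[-4,4]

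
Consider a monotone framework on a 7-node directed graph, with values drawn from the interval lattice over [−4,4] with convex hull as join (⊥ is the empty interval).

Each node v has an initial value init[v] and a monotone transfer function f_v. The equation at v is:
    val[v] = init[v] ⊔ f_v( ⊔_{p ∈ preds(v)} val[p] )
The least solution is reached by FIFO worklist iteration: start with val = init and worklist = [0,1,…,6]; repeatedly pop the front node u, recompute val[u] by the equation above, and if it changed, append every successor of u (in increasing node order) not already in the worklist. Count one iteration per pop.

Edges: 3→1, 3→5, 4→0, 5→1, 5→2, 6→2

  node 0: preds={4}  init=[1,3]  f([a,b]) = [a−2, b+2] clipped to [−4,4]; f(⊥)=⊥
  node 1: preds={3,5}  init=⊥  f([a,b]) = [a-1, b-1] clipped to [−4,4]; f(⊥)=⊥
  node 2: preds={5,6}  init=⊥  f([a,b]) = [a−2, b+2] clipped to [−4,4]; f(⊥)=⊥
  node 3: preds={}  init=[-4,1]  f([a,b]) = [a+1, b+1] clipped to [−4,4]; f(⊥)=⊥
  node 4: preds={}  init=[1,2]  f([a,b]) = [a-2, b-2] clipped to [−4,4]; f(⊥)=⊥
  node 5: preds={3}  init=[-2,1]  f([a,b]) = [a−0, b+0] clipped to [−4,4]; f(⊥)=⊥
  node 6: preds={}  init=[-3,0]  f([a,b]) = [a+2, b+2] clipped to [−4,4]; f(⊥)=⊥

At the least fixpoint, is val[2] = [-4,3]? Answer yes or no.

yes

Iteration log — 9 steps:
  step 1. node 0  ⊔preds=[1,2]  new=[-1,4]  old=[1,3]  +wl: 
  step 2. node 1  ⊔preds=[-4,1]  new=[-4,0]  old=⊥  +wl: 
  step 3. node 2  ⊔preds=[-3,1]  new=[-4,3]  old=⊥  +wl: 
  step 4. node 3  ⊔preds=⊥  new=[-4,1]  stable
  step 5. node 4  ⊔preds=⊥  new=[1,2]  stable
  step 6. node 5  ⊔preds=[-4,1]  new=[-4,1]  old=[-2,1]  +wl: 1,2
  step 7. node 6  ⊔preds=⊥  new=[-3,0]  stable
  step 8. node 1  ⊔preds=[-4,1]  new=[-4,0]  stable
  step 9. node 2  ⊔preds=[-4,1]  new=[-4,3]  stable

Least fixpoint reached:
  node 0: [-1,4]
  node 1: [-4,0]
  node 2: [-4,3]
  node 3: [-4,1]
  node 4: [1,2]
  node 5: [-4,1]
  node 6: [-3,0]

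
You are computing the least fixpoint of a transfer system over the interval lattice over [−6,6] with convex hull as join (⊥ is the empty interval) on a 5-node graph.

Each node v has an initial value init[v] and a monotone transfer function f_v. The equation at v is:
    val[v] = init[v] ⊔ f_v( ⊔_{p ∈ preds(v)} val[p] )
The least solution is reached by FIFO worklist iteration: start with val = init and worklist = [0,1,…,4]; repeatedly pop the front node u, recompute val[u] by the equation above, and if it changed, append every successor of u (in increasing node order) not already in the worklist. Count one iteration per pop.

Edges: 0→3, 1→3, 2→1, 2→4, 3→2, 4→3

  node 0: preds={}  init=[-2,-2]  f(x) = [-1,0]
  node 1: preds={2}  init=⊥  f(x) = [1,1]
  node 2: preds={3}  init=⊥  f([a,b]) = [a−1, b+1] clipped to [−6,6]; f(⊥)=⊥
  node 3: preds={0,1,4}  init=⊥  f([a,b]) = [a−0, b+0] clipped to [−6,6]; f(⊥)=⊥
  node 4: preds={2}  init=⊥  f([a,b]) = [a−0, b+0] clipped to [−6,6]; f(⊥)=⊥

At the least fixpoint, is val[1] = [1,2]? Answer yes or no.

Iteration log — 26 steps:
  step 1. node 0  ⊔preds=⊥  new=[-2,0]  old=[-2,-2]  +wl: 
  step 2. node 1  ⊔preds=⊥  new=[1,1]  old=⊥  +wl: 
  step 3. node 2  ⊔preds=⊥  new=⊥  stable
  step 4. node 3  ⊔preds=[-2,1]  new=[-2,1]  old=⊥  +wl: 2
  step 5. node 4  ⊔preds=⊥  new=⊥  stable
  step 6. node 2  ⊔preds=[-2,1]  new=[-3,2]  old=⊥  +wl: 1,4
  step 7. node 1  ⊔preds=[-3,2]  new=[1,1]  stable
  step 8. node 4  ⊔preds=[-3,2]  new=[-3,2]  old=⊥  +wl: 3
  step 9. node 3  ⊔preds=[-3,2]  new=[-3,2]  old=[-2,1]  +wl: 2
  step 10. node 2  ⊔preds=[-3,2]  new=[-4,3]  old=[-3,2]  +wl: 1,4
  step 11. node 1  ⊔preds=[-4,3]  new=[1,1]  stable
  step 12. node 4  ⊔preds=[-4,3]  new=[-4,3]  old=[-3,2]  +wl: 3
  step 13. node 3  ⊔preds=[-4,3]  new=[-4,3]  old=[-3,2]  +wl: 2
  step 14. node 2  ⊔preds=[-4,3]  new=[-5,4]  old=[-4,3]  +wl: 1,4
  step 15. node 1  ⊔preds=[-5,4]  new=[1,1]  stable
  step 16. node 4  ⊔preds=[-5,4]  new=[-5,4]  old=[-4,3]  +wl: 3
  step 17. node 3  ⊔preds=[-5,4]  new=[-5,4]  old=[-4,3]  +wl: 2
  step 18. node 2  ⊔preds=[-5,4]  new=[-6,5]  old=[-5,4]  +wl: 1,4
  step 19. node 1  ⊔preds=[-6,5]  new=[1,1]  stable
  step 20. node 4  ⊔preds=[-6,5]  new=[-6,5]  old=[-5,4]  +wl: 3
  step 21. node 3  ⊔preds=[-6,5]  new=[-6,5]  old=[-5,4]  +wl: 2
  step 22. node 2  ⊔preds=[-6,5]  new=[-6,6]  old=[-6,5]  +wl: 1,4
  step 23. node 1  ⊔preds=[-6,6]  new=[1,1]  stable
  step 24. node 4  ⊔preds=[-6,6]  new=[-6,6]  old=[-6,5]  +wl: 3
  step 25. node 3  ⊔preds=[-6,6]  new=[-6,6]  old=[-6,5]  +wl: 2
  step 26. node 2  ⊔preds=[-6,6]  new=[-6,6]  stable

Least fixpoint reached:
  node 0: [-2,0]
  node 1: [1,1]
  node 2: [-6,6]
  node 3: [-6,6]
  node 4: [-6,6]

no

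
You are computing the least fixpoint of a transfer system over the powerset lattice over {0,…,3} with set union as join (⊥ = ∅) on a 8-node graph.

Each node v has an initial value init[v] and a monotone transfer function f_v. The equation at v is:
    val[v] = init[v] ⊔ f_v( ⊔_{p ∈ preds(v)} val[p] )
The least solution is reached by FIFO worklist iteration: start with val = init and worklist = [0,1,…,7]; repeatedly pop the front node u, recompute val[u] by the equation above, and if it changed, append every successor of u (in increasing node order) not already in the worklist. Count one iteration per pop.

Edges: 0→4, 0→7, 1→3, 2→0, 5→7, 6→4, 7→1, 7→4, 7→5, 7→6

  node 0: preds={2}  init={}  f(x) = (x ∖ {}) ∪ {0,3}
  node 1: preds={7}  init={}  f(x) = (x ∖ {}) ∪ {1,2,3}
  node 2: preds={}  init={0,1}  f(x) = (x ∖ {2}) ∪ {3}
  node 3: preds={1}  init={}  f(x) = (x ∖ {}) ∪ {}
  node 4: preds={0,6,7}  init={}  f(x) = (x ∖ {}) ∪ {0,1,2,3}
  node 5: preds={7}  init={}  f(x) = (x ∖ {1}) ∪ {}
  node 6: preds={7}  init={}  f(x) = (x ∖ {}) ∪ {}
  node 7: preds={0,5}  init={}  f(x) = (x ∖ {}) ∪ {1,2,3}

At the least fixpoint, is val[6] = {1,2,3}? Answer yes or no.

no

Trace (16 dequeues):
  [1] u=0 | in {0,1} | out {0,1,3} | prev {} | push {}
  [2] u=1 | in {} | out {1,2,3} | prev {} | push {}
  [3] u=2 | in {} | out {0,1,3} | prev {0,1} | push {0}
  [4] u=3 | in {1,2,3} | out {1,2,3} | prev {} | push {}
  [5] u=4 | in {0,1,3} | out {0,1,2,3} | prev {} | push {}
  [6] u=5 | in {} | out {} | ==
  [7] u=6 | in {} | out {} | ==
  [8] u=7 | in {0,1,3} | out {0,1,2,3} | prev {} | push {1,4,5,6}
  [9] u=0 | in {0,1,3} | out {0,1,3} | ==
  [10] u=1 | in {0,1,2,3} | out {0,1,2,3} | prev {1,2,3} | push {3}
  [11] u=4 | in {0,1,2,3} | out {0,1,2,3} | ==
  [12] u=5 | in {0,1,2,3} | out {0,2,3} | prev {} | push {7}
  [13] u=6 | in {0,1,2,3} | out {0,1,2,3} | prev {} | push {4}
  [14] u=3 | in {0,1,2,3} | out {0,1,2,3} | prev {1,2,3} | push {}
  [15] u=7 | in {0,1,2,3} | out {0,1,2,3} | ==
  [16] u=4 | in {0,1,2,3} | out {0,1,2,3} | ==

Converged values:
  [0] {0,1,3}
  [1] {0,1,2,3}
  [2] {0,1,3}
  [3] {0,1,2,3}
  [4] {0,1,2,3}
  [5] {0,2,3}
  [6] {0,1,2,3}
  [7] {0,1,2,3}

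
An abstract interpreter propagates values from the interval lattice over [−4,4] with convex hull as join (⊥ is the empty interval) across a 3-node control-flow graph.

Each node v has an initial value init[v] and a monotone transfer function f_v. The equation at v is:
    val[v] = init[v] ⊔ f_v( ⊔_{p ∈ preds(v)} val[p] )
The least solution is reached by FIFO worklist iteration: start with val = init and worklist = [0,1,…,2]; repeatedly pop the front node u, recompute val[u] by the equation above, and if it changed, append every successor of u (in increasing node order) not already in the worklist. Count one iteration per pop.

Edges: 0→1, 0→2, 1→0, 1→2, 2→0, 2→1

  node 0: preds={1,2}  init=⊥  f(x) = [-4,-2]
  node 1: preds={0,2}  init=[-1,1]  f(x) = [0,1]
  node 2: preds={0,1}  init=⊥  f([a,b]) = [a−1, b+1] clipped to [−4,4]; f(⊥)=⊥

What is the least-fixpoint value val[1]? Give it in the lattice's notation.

Worklist (5 pops):
  #1 pop 0: in=[-1,1] → [-4,-2] (was ⊥); enqueue []
  #2 pop 1: in=[-4,-2] → [-1,1] (no change)
  #3 pop 2: in=[-4,1] → [-4,2] (was ⊥); enqueue [0,1]
  #4 pop 0: in=[-4,2] → [-4,-2] (no change)
  #5 pop 1: in=[-4,2] → [-1,1] (no change)

Fixpoint:
  val[0] = [-4,-2]
  val[1] = [-1,1]
  val[2] = [-4,2]

[-1,1]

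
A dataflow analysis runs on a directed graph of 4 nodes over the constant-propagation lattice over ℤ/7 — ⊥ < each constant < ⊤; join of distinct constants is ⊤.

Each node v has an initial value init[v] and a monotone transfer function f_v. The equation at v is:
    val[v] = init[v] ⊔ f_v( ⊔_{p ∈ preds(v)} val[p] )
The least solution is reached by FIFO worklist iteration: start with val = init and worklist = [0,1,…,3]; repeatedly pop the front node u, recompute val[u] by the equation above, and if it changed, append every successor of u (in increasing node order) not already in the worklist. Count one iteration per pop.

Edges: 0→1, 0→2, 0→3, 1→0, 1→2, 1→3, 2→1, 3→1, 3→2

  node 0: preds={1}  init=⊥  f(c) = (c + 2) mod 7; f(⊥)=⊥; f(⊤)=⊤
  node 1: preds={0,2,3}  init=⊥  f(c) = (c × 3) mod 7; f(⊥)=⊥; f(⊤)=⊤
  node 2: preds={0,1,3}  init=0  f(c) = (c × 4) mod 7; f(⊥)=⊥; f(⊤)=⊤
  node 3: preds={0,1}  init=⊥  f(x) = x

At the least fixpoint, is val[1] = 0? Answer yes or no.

no

Worklist (12 pops):
  #1 pop 0: in=⊥ → ⊥ (no change)
  #2 pop 1: in=0 → 0 (was ⊥); enqueue [0]
  #3 pop 2: in=0 → 0 (no change)
  #4 pop 3: in=0 → 0 (was ⊥); enqueue [1,2]
  #5 pop 0: in=0 → 2 (was ⊥); enqueue [3]
  #6 pop 1: in=⊤ → ⊤ (was 0); enqueue [0]
  #7 pop 2: in=⊤ → ⊤ (was 0); enqueue [1]
  #8 pop 3: in=⊤ → ⊤ (was 0); enqueue [2]
  #9 pop 0: in=⊤ → ⊤ (was 2); enqueue [3]
  #10 pop 1: in=⊤ → ⊤ (no change)
  #11 pop 2: in=⊤ → ⊤ (no change)
  #12 pop 3: in=⊤ → ⊤ (no change)

Fixpoint:
  val[0] = ⊤
  val[1] = ⊤
  val[2] = ⊤
  val[3] = ⊤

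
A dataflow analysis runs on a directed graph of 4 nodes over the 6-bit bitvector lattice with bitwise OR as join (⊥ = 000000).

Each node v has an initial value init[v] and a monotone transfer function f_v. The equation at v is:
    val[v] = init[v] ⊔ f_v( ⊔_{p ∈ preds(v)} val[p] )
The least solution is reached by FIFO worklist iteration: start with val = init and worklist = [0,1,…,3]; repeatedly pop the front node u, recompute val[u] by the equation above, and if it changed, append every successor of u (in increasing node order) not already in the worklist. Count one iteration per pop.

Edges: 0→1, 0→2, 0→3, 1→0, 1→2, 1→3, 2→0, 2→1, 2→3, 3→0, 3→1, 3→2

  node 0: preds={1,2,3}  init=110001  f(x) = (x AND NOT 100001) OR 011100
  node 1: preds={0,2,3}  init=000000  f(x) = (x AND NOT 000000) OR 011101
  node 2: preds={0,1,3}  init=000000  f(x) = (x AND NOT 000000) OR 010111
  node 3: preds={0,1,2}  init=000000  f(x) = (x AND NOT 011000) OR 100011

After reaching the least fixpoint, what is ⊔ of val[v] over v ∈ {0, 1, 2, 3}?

Trace (9 dequeues):
  [1] u=0 | in 000000 | out 111101 | prev 110001 | push {}
  [2] u=1 | in 111101 | out 111101 | prev 000000 | push {0}
  [3] u=2 | in 111101 | out 111111 | prev 000000 | push {1}
  [4] u=3 | in 111111 | out 100111 | prev 000000 | push {2}
  [5] u=0 | in 111111 | out 111111 | prev 111101 | push {3}
  [6] u=1 | in 111111 | out 111111 | prev 111101 | push {0}
  [7] u=2 | in 111111 | out 111111 | ==
  [8] u=3 | in 111111 | out 100111 | ==
  [9] u=0 | in 111111 | out 111111 | ==

Converged values:
  [0] 111111
  [1] 111111
  [2] 111111
  [3] 100111

111111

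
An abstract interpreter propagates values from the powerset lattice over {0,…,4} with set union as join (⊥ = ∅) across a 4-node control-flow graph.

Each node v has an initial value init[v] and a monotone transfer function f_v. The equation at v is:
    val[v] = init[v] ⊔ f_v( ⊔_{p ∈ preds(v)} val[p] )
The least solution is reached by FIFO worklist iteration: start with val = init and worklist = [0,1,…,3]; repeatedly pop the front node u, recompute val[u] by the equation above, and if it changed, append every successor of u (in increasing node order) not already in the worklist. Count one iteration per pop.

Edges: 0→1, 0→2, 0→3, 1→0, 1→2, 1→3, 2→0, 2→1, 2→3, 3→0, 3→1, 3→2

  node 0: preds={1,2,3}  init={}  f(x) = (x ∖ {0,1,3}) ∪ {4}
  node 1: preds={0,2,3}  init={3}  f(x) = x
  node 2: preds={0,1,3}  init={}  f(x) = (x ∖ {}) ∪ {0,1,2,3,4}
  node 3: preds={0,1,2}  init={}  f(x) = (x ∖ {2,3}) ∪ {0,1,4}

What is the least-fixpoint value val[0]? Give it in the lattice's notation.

Trace (9 dequeues):
  [1] u=0 | in {3} | out {4} | prev {} | push {}
  [2] u=1 | in {4} | out {3,4} | prev {3} | push {0}
  [3] u=2 | in {3,4} | out {0,1,2,3,4} | prev {} | push {1}
  [4] u=3 | in {0,1,2,3,4} | out {0,1,4} | prev {} | push {2}
  [5] u=0 | in {0,1,2,3,4} | out {2,4} | prev {4} | push {3}
  [6] u=1 | in {0,1,2,3,4} | out {0,1,2,3,4} | prev {3,4} | push {0}
  [7] u=2 | in {0,1,2,3,4} | out {0,1,2,3,4} | ==
  [8] u=3 | in {0,1,2,3,4} | out {0,1,4} | ==
  [9] u=0 | in {0,1,2,3,4} | out {2,4} | ==

Converged values:
  [0] {2,4}
  [1] {0,1,2,3,4}
  [2] {0,1,2,3,4}
  [3] {0,1,4}

{2,4}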